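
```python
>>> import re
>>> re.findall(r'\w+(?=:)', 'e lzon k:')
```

['k']

Because the assertion is zero-width, the text it checks is not consumed and won't appear in the result.
Walking the string: at [7:8] → 'k'.
Since nothing is captured, `findall` lists the 1 matched substring directly.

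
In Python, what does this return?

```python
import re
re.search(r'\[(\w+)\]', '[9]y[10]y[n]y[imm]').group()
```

The match spans [0:3] → '[9]'.

'[9]'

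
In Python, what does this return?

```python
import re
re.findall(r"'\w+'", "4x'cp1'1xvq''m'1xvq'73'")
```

["'cp1'", "'m'", "'73'"]

Scanning left to right: at [2:7] → "'cp1'"; at [12:15] → "'m'"; at [19:23] → "'73'".
With no groups in the pattern, `findall` gives back each whole match — 3 here.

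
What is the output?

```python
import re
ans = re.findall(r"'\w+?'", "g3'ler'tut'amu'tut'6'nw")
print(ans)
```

`findall` yields the raw match text (3 of them) because the pattern has no groups.

["'ler'", "'amu'", "'6'"]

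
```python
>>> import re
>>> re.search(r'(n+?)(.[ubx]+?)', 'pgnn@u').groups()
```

('nn', '@u')

The pattern matches one or more of a literal 'n' (lazy) (captured); then any character, then one or more of one of [ubx] (lazy) (captured).
`re.search` tries every starting position until one works.
The match spans [2:6] → 'nn@u'.
Captured: group 1 = 'nn', group 2 = '@u'.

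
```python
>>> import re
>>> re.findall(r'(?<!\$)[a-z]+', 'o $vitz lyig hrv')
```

['o', 'itz', 'lyig', 'hrv']

A negative assertion filters positions out without eating any characters.
`findall` yields the raw match text (4 of them) because the pattern has no groups.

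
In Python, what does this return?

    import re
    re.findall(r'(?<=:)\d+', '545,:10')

The `(?=…)`/`(?<=…)` assertion just peeks at neighbouring text; it doesn't advance the match position.
With no groups in the pattern, `findall` gives back each whole match — 1 here.

['10']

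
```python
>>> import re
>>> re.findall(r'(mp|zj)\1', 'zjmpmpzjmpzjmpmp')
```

['mp', 'mp']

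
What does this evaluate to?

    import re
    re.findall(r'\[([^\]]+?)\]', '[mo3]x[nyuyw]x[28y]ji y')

['mo3', 'nyuyw', '28y']

Walking the string: at [0:5] match '[mo3]', group 1 = 'mo3'; at [6:13] match '[nyuyw]', group 1 = 'nyuyw'; at [14:19] match '[28y]', group 1 = '28y'.
Because there's exactly one group, `findall` drops the full match and keeps group 1 from each hit.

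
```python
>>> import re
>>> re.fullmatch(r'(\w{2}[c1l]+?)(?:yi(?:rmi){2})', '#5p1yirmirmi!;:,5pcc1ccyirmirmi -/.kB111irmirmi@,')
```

`re.fullmatch` requires the pattern to consume the entire string.
Here the string isn't matched end-to-end, so the call returns None.

None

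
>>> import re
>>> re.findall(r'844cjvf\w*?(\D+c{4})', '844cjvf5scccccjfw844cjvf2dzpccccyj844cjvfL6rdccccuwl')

['sccccc', 'dzpcccc', 'rdcccc']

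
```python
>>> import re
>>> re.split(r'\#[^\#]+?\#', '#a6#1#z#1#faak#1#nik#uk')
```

Matches to split on: at [0:4] → '#a6#'; at [5:8] → '#z#'; at [9:15] → '#faak#'; at [16:21] → '#nik#'.
Each match becomes a cut point; 5 segments remain.

['', '1', '1', '1', 'uk']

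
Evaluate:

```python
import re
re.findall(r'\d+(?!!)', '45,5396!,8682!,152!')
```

['45', '539', '868', '15']

The negative lookahead/lookbehind blocks any match where the forbidden context is present.
Scanning left to right: at [0:2] → '45'; at [3:6] → '539'; at [9:12] → '868'; at [15:17] → '15'.
No capturing groups, so `findall` returns the 4 full match strings.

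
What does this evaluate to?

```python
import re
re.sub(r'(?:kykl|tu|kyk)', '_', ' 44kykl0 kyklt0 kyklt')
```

' 44_0 _t0 _t'

`|` is ordered: at each position the engine commits to the first alternative that works.
Matches: at [3:7] → 'kykl'; at [9:13] → 'kykl'; at [16:20] → 'kykl'.
Every occurrence is swapped for '_'.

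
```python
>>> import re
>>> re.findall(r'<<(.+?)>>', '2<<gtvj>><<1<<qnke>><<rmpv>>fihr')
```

['gtvj', '1<<qnke', 'rmpv']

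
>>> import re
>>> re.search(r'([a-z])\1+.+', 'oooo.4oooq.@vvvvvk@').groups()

`\1` is not a pattern — it's the concrete string captured by group 1, re-applied verbatim.
`re.search` scans for the first position where the pattern succeeds.
The match spans [0:19] → 'oooo.4oooq.@vvvvvk@'.
Captured: group 1 = 'o'.

('o',)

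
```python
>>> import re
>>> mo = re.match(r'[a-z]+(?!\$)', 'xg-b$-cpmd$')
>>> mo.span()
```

(0, 2)

`re.match` won't scan ahead — the pattern has to work from the very first character.
The match spans [0:2] → 'xg'.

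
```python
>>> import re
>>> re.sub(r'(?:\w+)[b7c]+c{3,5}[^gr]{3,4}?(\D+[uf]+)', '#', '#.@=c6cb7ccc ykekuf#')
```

'#.@=##'

`sub` substitutes '#' at each match site.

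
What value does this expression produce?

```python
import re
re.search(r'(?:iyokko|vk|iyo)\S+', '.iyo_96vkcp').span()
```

(1, 11)

The match spans [1:11] → 'iyo_96vkcp'.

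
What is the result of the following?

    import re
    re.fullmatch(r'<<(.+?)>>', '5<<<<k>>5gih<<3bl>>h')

None

`fullmatch` succeeds only if the pattern covers the string from start to end.
Here the string isn't matched end-to-end, so the call returns None.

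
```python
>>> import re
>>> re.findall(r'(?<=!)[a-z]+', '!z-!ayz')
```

['z', 'ayz']

The positive lookaround only admits positions where the adjacent text matches; those characters stay outside the span.
Scanning left to right: at [1:2] → 'z'; at [4:7] → 'ayz'.
`findall` yields the raw match text (2 of them) because the pattern has no groups.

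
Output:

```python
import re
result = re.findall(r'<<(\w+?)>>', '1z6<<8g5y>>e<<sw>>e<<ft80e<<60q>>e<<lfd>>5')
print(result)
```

['8g5y', 'sw', '60q', 'lfd']

Walking the string: at [3:11] match '<<8g5y>>', group 1 = '8g5y'; at [12:18] match '<<sw>>', group 1 = 'sw'; at [26:33] match '<<60q>>', group 1 = '60q'; at [34:41] match '<<lfd>>', group 1 = 'lfd'.
With a single group, `findall` returns only what that group captured — 4 items.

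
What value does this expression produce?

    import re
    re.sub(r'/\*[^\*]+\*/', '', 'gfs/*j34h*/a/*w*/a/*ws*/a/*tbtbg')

'gfsaaa/*tbtbg'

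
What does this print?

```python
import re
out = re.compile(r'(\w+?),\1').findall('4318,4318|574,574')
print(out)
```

The backreference `\1` re-matches whatever the first group consumed, character for character.
Scanning left to right: at [0:9] match '4318,4318', group 1 = '4318'; at [10:17] match '574,574', group 1 = '574'.
`findall` collects group 1 from each match (2 total).

['4318', '574']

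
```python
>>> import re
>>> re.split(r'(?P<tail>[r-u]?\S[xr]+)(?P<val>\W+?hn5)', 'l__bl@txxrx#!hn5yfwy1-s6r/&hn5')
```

Pattern: optionally a character in [r-u], then a non-whitespace character, then one or more of one of [xr] (captured as 'tail'); then one or more of a non-word character (lazy), then the literal 'hn5' (captured as 'val').
`re.split` interleaves the captured-group text with the surrounding fragments.

['l__bl@', 'txxrx', '#!hn5', 'yfwy1-', 's6r', '/&hn5', '']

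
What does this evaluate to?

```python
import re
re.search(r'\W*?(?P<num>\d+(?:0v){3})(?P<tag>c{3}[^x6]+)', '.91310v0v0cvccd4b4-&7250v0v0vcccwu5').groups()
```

Pattern: zero or more of a non-word character (lazy); then one or more of a digit, then the literal '0v' repeated 3 times (captured as 'num'); then exactly 3 of the literal 'c', then one or more of any character except [x6] (captured as 'tag').
`re.search` tries every starting position until one works.
The match spans [18:35] → '-&7250v0v0vcccwu5'.
Captured: group 1 = '7250v0v0v', group 2 = 'cccwu5'.

('7250v0v0v', 'cccwu5')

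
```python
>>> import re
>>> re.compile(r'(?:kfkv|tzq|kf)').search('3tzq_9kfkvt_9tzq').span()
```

`re.search` tries every starting position until one works.
The match spans [1:4] → 'tzq'.

(1, 4)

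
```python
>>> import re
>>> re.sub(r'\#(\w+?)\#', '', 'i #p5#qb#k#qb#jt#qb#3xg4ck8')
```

`sub` substitutes '' at each match site.

'i qbqbqb#3xg4ck8'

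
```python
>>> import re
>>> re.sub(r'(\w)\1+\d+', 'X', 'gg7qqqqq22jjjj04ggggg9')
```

'XXXX'

`\1` has to match the exact text group 1 already captured.
Every occurrence is swapped for 'X'.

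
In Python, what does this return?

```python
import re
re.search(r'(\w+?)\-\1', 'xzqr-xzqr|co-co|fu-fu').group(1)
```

'xzqr'

A backreference is literal: `\1` must see the identical characters the first group matched.
Unlike `match`, `search` isn't anchored — it looks for the pattern anywhere in the string.
The match spans [0:9] → 'xzqr-xzqr'.
Captured: group 1 = 'xzqr'.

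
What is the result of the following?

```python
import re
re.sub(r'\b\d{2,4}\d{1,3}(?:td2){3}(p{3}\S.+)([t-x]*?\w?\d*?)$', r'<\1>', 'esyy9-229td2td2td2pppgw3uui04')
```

Pattern: a word boundary (`\b`, zero-width); then 2 to 4 of a digit, then 1 to 3 of a digit, then the literal 'td2' repeated 3 times; then exactly 3 of a literal 'p', then a non-whitespace character, then one or more of any character (captured); then zero or more of a character in [t-x] (lazy), then optionally a word character, then zero or more of a digit (lazy) (captured); then anchored at the end.
Matches: at [6:29] → '229td2td2td2pppgw3uui04'.
Each match is replaced using the text its own group 1 captured.

'esyy9-<pppgw3uui04>'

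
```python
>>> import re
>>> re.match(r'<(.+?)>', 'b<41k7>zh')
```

None

`re.match` only tries the pattern at the start of the string.
Here the pattern fails at index 0, so the call returns None.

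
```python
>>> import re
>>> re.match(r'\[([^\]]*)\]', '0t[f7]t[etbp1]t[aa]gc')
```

None

With `match`, the pattern is implicitly anchored at the beginning.
Here position 0 doesn't satisfy it, so the call returns None.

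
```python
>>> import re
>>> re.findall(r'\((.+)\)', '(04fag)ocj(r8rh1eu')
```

Scanning left to right: at [0:7] match '(04fag)', group 1 = '04fag'.
One capturing group, so `findall` returns just the captured substring from the one match — 1 in all.

['04fag']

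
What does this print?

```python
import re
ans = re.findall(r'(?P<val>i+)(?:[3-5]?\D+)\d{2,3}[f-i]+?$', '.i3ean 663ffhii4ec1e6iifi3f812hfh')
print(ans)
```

The pattern matches one or more of a literal 'i' (captured as 'val'); then optionally a character in [3-5], then one or more of a non-digit (non-capturing group); then 2 to 3 of a digit, then one or more of a character in [f-i] (lazy); then anchored at the end.
Matches: at [24:33] match 'i3f812hfh', group 1 = 'i'.
Because there's exactly one group, `findall` drops the full match and keeps group 1 from the one hit.

['i']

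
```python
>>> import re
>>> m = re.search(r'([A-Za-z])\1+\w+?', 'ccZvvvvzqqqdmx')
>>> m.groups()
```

('c',)

The match spans [0:3] → 'ccZ'.
Captured: group 1 = 'c'.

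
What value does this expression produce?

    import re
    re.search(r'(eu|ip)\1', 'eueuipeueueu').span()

(0, 4)

`\1` has to match the exact text group 1 already captured.
The match spans [0:4] → 'eueu'.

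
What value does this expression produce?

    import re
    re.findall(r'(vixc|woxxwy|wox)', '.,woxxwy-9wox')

['woxxwy', 'wox']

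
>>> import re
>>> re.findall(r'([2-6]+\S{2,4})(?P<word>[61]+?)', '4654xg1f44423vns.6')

[('4654xg', '1'), ('44423vns.', '6')]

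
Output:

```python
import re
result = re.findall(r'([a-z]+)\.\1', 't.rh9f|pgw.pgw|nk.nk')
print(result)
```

['pgw', 'nk']

The backreference `\1` re-matches whatever the first group consumed, character for character.
`findall` collects group 1 from each match (2 total).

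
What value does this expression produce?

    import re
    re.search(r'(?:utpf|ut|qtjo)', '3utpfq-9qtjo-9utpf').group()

Alternation isn't longest-match — the leftmost alternative that fits at this position is chosen.
`re.search` scans for the first position where the pattern succeeds.
The match spans [1:5] → 'utpf'.

'utpf'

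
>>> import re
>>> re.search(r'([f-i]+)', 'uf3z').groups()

Pattern: one or more of a character in [f-i] (captured).
`re.search` scans for the first position where the pattern succeeds.
The match spans [1:2] → 'f'.
Captured: group 1 = 'f'.

('f',)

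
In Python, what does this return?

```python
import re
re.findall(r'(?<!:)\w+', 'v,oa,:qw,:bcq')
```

The negative lookaround is zero-width — it rules out positions where the adjacent text would match, without consuming anything.
`findall` yields the raw match text (4 of them) because the pattern has no groups.

['v', 'oa', 'w', 'cq']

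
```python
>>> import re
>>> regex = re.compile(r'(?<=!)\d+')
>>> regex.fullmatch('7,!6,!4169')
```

None

Lookahead/lookbehind check context without consuming it, so the matched span excludes the asserted characters.
`re.fullmatch` requires the pattern to consume the entire string.
Here the pattern can't cover the whole string, so the call returns None.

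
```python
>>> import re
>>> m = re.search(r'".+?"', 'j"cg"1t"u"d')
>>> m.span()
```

(1, 5)

The `?` after the quantifier makes it lazy — it takes as little as possible before letting the rest of the pattern try.
`re.search` tries every starting position until one works.
The match spans [1:5] → '"cg"'.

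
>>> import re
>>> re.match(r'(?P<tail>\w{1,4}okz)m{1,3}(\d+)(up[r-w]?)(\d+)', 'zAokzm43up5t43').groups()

('zAokz', '43', 'up', '5')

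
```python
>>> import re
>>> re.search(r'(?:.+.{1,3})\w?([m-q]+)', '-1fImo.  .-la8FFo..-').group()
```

The pattern matches one or more of any character, then 1 to 3 of any character (non-capturing group); then optionally a word character; then one or more of a character in [m-q] (captured).
`search` walks the string left to right and returns the first match it finds.
The match spans [0:17] → '-1fImo.  .-la8FFo'.
Captured: group 1 = 'o'.

'-1fImo.  .-la8FFo'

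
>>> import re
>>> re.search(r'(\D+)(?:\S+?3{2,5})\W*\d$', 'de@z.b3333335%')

None

Pattern: one or more of a non-digit (captured); then one or more of a non-whitespace character (lazy), then 2 to 5 of a literal '3' (non-capturing group); then zero or more of a non-word character, then a digit; then anchored at the end.
`re.search` tries every starting position until one works.
Here no position works, so the call returns None.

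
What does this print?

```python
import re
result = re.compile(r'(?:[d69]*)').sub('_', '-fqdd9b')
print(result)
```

The pattern matches zero or more of one of [d69] (non-capturing group).
Matches: at [0:0] → ''; at [1:1] → ''; at [2:2] → ''; at [3:6] → 'dd9'; at [6:6] → ''; ….
`sub` substitutes '_' at each match site.

_-_f_q__b_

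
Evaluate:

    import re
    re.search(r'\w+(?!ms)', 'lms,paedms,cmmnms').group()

'lms'

A negative assertion filters positions out without eating any characters.
`search` walks the string left to right and returns the first match it finds.
The match spans [0:3] → 'lms'.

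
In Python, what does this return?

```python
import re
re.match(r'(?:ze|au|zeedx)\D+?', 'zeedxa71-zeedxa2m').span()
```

(0, 3)

`re.match` won't scan ahead — the pattern has to work from the very first character.
The match spans [0:3] → 'zee'.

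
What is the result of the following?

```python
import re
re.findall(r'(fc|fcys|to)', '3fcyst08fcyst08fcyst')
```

['fc', 'fc', 'fc']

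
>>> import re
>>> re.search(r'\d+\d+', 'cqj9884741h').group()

'9884741'

The match spans [3:10] → '9884741'.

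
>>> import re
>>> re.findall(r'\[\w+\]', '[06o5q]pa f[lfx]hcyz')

['[06o5q]', '[lfx]']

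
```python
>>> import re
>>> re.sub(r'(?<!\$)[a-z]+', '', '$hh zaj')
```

'$h '

The negative lookahead/lookbehind blocks any match where the forbidden context is present.
`sub` substitutes '' at each match site.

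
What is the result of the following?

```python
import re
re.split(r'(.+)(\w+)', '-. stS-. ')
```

['', '-. st', 'S', '-. ']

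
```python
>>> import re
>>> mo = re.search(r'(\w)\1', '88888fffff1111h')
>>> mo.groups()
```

('8',)

`\1` is not a pattern — it's the concrete string captured by group 1, re-applied verbatim.
Unlike `match`, `search` isn't anchored — it looks for the pattern anywhere in the string.
The match spans [0:2] → '88'.
Captured: group 1 = '8'.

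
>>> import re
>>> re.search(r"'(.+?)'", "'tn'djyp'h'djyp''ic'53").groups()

Lazy quantifiers expand one character at a time until the remainder of the pattern can match.
`re.search` tries every starting position until one works.
The match spans [0:4] → "'tn'".
Captured: group 1 = 'tn'.

('tn',)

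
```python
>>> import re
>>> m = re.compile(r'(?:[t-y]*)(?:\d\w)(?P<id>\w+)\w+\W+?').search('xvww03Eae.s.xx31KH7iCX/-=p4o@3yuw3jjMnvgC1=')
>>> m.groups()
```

The pattern matches zero or more of a character in [t-y] (non-capturing group); then a digit, then a word character (non-capturing group); then one or more of a word character (captured as 'id'); then one or more of a word character, then one or more of a non-word character (lazy).
Unlike `match`, `search` isn't anchored — it looks for the pattern anywhere in the string.
The match spans [0:10] → 'xvww03Eae.'.
Captured: group 1 = 'Ea'.

('Ea',)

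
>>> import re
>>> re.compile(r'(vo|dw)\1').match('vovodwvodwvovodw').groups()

('vo',)

`\1` has to match the exact text group 1 already captured.
`re.match` only tries the pattern at the start of the string.
The match spans [0:4] → 'vovo'.
Captured: group 1 = 'vo'.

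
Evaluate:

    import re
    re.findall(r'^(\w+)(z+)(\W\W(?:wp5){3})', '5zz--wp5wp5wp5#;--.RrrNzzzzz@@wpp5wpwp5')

[('5z', 'z', '--wp5wp5wp5')]

Multiple groups make `findall` return tuples — one 3-tuple for the one match.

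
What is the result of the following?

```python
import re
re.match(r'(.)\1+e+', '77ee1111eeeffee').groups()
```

('7',)

`\1` has to match the exact text group 1 already captured.
`match` is anchored at position 0; if the pattern doesn't fit there, it returns None.
The match spans [0:4] → '77ee'.
Captured: group 1 = '7'.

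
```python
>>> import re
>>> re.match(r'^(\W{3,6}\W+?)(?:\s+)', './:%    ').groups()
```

('./:%   ',)

This matches anchored at the start of the string; then 3 to 6 of a non-word character, then one or more of a non-word character (lazy) (captured); then one or more of whitespace (non-capturing group).
`match` is anchored at position 0; if the pattern doesn't fit there, it returns None.
The match spans [0:8] → './:%    '.
Captured: group 1 = './:%   '.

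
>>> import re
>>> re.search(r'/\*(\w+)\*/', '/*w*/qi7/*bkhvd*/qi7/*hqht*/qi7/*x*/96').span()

(0, 5)

`search` walks the string left to right and returns the first match it finds.
The match spans [0:5] → '/*w*/'.
Captured: group 1 = 'w'.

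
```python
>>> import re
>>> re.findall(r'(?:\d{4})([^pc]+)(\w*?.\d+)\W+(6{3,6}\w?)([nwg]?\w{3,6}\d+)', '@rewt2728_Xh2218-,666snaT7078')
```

[('_Xh22', '18', '666s', 'naT7078')]

The pattern matches exactly 4 of a digit (non-capturing group); then one or more of any character except [pc] (captured); then zero or more of a word character (lazy), then any character, then one or more of a digit (captured); then one or more of a non-word character; then 3 to 6 of a literal '6', then optionally a word character (captured); then optionally one of [nwg], then 3 to 6 of a word character, then one or more of a digit (captured).
Multiple groups make `findall` return tuples — one 4-tuple for the one match.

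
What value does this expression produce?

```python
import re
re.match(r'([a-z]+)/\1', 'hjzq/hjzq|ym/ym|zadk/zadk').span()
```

`re.match` only tries the pattern at the start of the string.
The match spans [0:9] → 'hjzq/hjzq'.

(0, 9)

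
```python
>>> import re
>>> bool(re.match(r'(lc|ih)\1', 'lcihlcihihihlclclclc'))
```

False

`match` is anchored at position 0; if the pattern doesn't fit there, it returns None.
Here the string doesn't start with a match, so the call returns None, and `bool(None)` is False.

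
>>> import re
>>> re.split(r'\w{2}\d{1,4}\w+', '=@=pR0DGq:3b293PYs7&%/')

['=@=', ':', '&%/']

This matches exactly 2 of a word character; then 1 to 4 of a digit, then one or more of a word character.
Matches to split on: at [3:9] → 'pR0DGq'; at [10:19] → '3b293PYs7'.
Splitting on the pattern gives 3 pieces.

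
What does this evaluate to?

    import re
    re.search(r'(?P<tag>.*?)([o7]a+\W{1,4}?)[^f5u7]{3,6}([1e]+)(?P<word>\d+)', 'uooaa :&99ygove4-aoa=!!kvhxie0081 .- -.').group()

The pattern matches zero or more of any character (lazy) (captured as 'tag'); then one of [o7], then one or more of the literal 'a', then 1 to 4 of a non-word character (lazy) (captured); then 3 to 6 of any character except [f5u7]; then one or more of one of [1e] (captured); then one or more of a digit (captured as 'word').
`search` walks the string left to right and returns the first match it finds.
The match spans [0:16] → 'uooaa :&99ygove4'.
Captured: group 1 = 'uo', group 2 = 'oaa :&', group 3 = 'e', group 4 = '4'.

'uooaa :&99ygove4'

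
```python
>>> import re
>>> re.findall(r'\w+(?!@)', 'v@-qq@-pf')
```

`(?!…)`/`(?<!…)` only lets a position through if the neighbouring text does NOT match; no characters are consumed.
Matches: at [3:4] → 'q'; at [7:9] → 'pf'.
With no groups in the pattern, `findall` gives back each whole match — 2 here.

['q', 'pf']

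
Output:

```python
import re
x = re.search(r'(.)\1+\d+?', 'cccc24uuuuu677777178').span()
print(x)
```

(0, 5)

`\1` is not a pattern — it's the concrete string captured by group 1, re-applied verbatim.
Unlike `match`, `search` isn't anchored — it looks for the pattern anywhere in the string.
The match spans [0:5] → 'cccc2'.
Captured: group 1 = 'c'.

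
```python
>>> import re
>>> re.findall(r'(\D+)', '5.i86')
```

['.i']

Pattern: one or more of a non-digit (captured).
Scanning left to right: at [1:3] match '.i', group 1 = '.i'.
`findall` collects group 1 from the one match (1 total).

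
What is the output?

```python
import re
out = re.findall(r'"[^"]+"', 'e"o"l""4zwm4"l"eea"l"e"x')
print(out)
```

['"o"', '"4zwm4"', '"eea"', '"e"']

Scanning left to right: at [1:4] → '"o"'; at [6:13] → '"4zwm4"'; at [14:19] → '"eea"'; at [20:23] → '"e"'.
With no groups in the pattern, `findall` gives back each whole match — 4 here.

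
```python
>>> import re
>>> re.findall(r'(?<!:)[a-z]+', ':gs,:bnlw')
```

The negative lookaround is zero-width — it rules out positions where the adjacent text would match, without consuming anything.
With no groups in the pattern, `findall` gives back each whole match — 2 here.

['s', 'nlw']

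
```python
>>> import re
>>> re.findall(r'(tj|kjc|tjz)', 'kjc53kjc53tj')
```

With a single group, `findall` returns only what that group captured — 3 items.

['kjc', 'kjc', 'tj']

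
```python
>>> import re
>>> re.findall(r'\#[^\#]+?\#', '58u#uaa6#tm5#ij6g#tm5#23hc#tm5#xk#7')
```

['#uaa6#', '#ij6g#', '#23hc#', '#xk#']

Scanning left to right: at [3:9] → '#uaa6#'; at [12:18] → '#ij6g#'; at [21:27] → '#23hc#'; at [30:34] → '#xk#'.
With no groups in the pattern, `findall` gives back each whole match — 4 here.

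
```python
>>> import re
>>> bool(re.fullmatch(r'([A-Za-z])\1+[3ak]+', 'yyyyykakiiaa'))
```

`\1` has to match the exact text group 1 already captured.
`re.fullmatch` is like wrapping the pattern in `^…$` (in single-line mode).
Here the pattern can't cover the whole string, so the call returns None, and `bool(None)` is False.

False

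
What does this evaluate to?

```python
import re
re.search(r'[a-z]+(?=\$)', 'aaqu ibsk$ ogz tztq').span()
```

(5, 9)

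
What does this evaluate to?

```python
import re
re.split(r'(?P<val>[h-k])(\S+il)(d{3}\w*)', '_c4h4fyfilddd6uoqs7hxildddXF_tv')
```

['_c4', 'h', '4fyfilddd6uoqs7hxil', 'dddXF_tv', '']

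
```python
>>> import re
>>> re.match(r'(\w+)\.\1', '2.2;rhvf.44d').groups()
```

The match spans [0:3] → '2.2'.
Captured: group 1 = '2'.

('2',)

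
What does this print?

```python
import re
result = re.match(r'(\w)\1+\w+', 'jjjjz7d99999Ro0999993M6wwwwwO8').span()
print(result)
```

(0, 30)

`match` is anchored at position 0; if the pattern doesn't fit there, it returns None.
The match spans [0:30] → 'jjjjz7d99999Ro0999993M6wwwwwO8'.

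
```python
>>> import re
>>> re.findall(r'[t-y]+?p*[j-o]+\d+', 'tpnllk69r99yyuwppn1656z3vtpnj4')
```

This matches one or more of a character in [t-y] (lazy); then zero or more of the literal 'p', then one or more of a character in [j-o], then one or more of a digit.
Scanning left to right: at [0:8] → 'tpnllk69'; at [11:22] → 'yyuwppn1656'; at [24:30] → 'vtpnj4'.
No capturing groups, so `findall` returns the 3 full match strings.

['tpnllk69', 'yyuwppn1656', 'vtpnj4']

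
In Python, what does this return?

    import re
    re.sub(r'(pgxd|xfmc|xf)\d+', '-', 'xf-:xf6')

'xf-:-'

`sub` substitutes '-' at each match site.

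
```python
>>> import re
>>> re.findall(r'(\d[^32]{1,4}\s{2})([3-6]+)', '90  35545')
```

[('90  ', '35545')]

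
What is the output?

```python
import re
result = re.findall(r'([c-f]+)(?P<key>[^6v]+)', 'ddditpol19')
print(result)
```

With 2 capturing groups, `findall` returns a 2-tuple per match.

[('ddd', 'itpol19')]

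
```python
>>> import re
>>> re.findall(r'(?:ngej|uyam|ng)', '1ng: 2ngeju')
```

`|` is ordered: at each position the engine commits to the first alternative that works.
Scanning left to right: at [1:3] → 'ng'; at [6:10] → 'ngej'.
No capturing groups, so `findall` returns the 2 full match strings.

['ng', 'ngej']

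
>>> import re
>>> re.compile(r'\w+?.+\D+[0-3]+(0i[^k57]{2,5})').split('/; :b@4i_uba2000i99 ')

This matches one or more of a word character (lazy), then one or more of any character, then one or more of a non-digit; then one or more of a character in [0-3]; then the literal '0i', then 2 to 5 of any character except [k57] (captured).
Matches to split on: at [4:20] → 'b@4i_uba2000i99 '.
The group in the pattern means `split` returns the separators' captures alongside the pieces.

['/; :', '0i99 ', '']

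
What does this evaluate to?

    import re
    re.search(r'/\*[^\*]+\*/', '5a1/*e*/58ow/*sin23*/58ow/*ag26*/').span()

(3, 8)

The match spans [3:8] → '/*e*/'.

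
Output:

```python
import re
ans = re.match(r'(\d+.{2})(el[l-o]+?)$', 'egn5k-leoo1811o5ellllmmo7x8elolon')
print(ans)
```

None

This matches one or more of a digit, then exactly 2 of any character (captured); then the literal 'el', then one or more of a character in [l-o] (lazy) (captured); then anchored at the end.
`match` is anchored at position 0; if the pattern doesn't fit there, it returns None.
Here position 0 doesn't satisfy it, so the call returns None.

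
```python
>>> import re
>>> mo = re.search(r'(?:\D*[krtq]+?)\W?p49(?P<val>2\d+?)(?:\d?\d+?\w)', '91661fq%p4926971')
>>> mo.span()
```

(5, 16)

Pattern: zero or more of a non-digit, then one or more of one of [krtq] (lazy) (non-capturing group); then optionally a non-word character, then the literal 'p49'; then the literal '2', then one or more of a digit (lazy) (captured as 'val'); then optionally a digit, then one or more of a digit (lazy), then a word character (non-capturing group).
`re.search` scans for the first position where the pattern succeeds.
The match spans [5:16] → 'fq%p4926971'.
Captured: group 1 = '26'.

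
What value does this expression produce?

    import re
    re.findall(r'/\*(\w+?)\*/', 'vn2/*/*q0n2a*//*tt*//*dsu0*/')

['q0n2a', 'tt', 'dsu0']

With a single group, `findall` returns only what that group captured — 3 items.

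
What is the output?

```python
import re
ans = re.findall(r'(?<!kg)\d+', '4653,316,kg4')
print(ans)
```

The negative lookahead/lookbehind blocks any match where the forbidden context is present.
No capturing groups, so `findall` returns the 2 full match strings.

['4653', '316']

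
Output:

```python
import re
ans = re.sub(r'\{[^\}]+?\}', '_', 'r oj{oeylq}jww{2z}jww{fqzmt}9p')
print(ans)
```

r oj_jww_jww_9p

Matches: at [4:11] → '{oeylq}'; at [14:18] → '{2z}'; at [21:28] → '{fqzmt}'.
`sub` substitutes '_' at each match site.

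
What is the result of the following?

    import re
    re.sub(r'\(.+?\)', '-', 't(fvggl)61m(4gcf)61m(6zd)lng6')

't-61m-61m-lng6'

A non-greedy quantifier consumes as few characters as it can — just enough that the remainder of the pattern still matches from where it stops; whatever follows it matches normally.
Matches: at [1:8] → '(fvggl)'; at [11:17] → '(4gcf)'; at [20:25] → '(6zd)'.
Every occurrence is swapped for '-'.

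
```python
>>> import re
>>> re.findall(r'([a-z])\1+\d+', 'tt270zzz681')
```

['t', 'z']

`\1` has to match the exact text group 1 already captured.
Matches: at [0:5] match 'tt270', group 1 = 't'; at [5:11] match 'zzz681', group 1 = 'z'.
Because there's exactly one group, `findall` drops the full match and keeps group 1 from each hit.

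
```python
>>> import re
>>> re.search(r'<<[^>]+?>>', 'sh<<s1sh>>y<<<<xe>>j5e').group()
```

'<<s1sh>>'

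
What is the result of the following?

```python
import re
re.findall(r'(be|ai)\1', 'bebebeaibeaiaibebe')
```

`\1` is not a pattern — it's the concrete string captured by group 1, re-applied verbatim.
Walking the string: at [0:4] match 'bebe', group 1 = 'be'; at [10:14] match 'aiai', group 1 = 'ai'; at [14:18] match 'bebe', group 1 = 'be'.
`findall` collects group 1 from each match (3 total).

['be', 'ai', 'be']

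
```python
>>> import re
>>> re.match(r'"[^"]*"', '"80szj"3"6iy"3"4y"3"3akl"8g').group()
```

'"80szj"'

`re.match` won't scan ahead — the pattern has to work from the very first character.
The match spans [0:7] → '"80szj"'.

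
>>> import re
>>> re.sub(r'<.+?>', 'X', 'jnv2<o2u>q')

'jnv2Xq'

Matches: at [4:9] → '<o2u>'.
Every occurrence is swapped for 'X'.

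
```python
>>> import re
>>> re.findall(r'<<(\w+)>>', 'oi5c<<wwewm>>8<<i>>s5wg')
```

['wwewm', 'i']

`findall` collects group 1 from each match (2 total).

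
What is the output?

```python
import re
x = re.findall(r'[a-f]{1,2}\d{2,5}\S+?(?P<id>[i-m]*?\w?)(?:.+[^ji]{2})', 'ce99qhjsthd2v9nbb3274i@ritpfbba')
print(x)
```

['h']

The pattern matches 1 to 2 of a character in [a-f], then 2 to 5 of a digit, then one or more of a non-whitespace character (lazy); then zero or more of a character in [i-m] (lazy), then optionally a word character (captured as 'id'); then one or more of any character, then exactly 2 of any character except [ji] (non-capturing group).
Because the quantifier is non-greedy, it stops expanding at the earliest point where the rest of the pattern can succeed.
Walking the string: at [0:31] match 'ce99qhjsthd2v9nbb3274i@ritpfbba', group 1 = 'h'.
One capturing group, so `findall` returns just the captured substring from the one match — 1 in all.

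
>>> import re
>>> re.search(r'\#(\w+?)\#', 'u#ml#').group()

'#ml#'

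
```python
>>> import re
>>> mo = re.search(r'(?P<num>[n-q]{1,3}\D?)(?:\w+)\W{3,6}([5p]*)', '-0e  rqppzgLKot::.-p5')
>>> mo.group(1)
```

The match spans [6:21] → 'qppzgLKot::.-p5'.
Captured: group 1 = 'qppz', group 2 = 'p5'.

'qppz'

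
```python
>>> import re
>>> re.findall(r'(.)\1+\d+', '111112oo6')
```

`\1` is not a pattern — it's the concrete string captured by group 1, re-applied verbatim.
Matches: at [0:6] match '111112', group 1 = '1'; at [6:9] match 'oo6', group 1 = 'o'.
`findall` collects group 1 from each match (2 total).

['1', 'o']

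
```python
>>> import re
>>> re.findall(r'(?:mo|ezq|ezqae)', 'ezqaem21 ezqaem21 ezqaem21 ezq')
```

['ezq', 'ezq', 'ezq', 'ezq']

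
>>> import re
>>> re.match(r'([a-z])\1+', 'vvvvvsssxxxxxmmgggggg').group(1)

The match spans [0:5] → 'vvvvv'.
Captured: group 1 = 'v'.

'v'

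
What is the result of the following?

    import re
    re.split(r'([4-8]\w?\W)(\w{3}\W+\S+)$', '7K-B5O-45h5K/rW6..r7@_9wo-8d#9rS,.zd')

This matches a character in [4-8], then optionally a word character, then a non-word character (captured); then exactly 3 of a word character, then one or more of a non-word character, then one or more of a non-whitespace character (captured); then anchored at the end.
Matches to split on: at [0:36] → '7K-B5O-45h5K/rW6..r7@_9wo-8d#9rS,.zd'.
With a capturing group present, the delimiter's captured portion is kept in the result list.

['', '7K-', 'B5O-45h5K/rW6..r7@_9wo-8d#9rS,.zd', '']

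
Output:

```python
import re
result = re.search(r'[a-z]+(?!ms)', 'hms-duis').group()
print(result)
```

`(?!…)`/`(?<!…)` only lets a position through if the neighbouring text does NOT match; no characters are consumed.
The match spans [0:3] → 'hms'.

hms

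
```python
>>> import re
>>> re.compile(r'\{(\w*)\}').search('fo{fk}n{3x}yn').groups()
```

('fk',)

The match spans [2:6] → '{fk}'.
Captured: group 1 = 'fk'.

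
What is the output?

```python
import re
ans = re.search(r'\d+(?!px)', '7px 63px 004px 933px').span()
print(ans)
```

Because the assertion is negative and zero-width, positions next to the forbidden text are skipped.
Unlike `match`, `search` isn't anchored — it looks for the pattern anywhere in the string.
The match spans [4:5] → '6'.

(4, 5)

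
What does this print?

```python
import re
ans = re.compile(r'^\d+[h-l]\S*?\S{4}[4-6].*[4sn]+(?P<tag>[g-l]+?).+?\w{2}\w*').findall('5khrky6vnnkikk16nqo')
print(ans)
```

['k']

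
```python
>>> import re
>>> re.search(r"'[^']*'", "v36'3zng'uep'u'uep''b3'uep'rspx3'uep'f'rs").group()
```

"'3zng'"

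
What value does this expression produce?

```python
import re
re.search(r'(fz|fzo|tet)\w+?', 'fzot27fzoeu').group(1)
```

Alternation isn't longest-match — the leftmost alternative that fits at this position is chosen.
`re.search` scans for the first position where the pattern succeeds.
The match spans [0:3] → 'fzo'.
Captured: group 1 = 'fz'.

'fz'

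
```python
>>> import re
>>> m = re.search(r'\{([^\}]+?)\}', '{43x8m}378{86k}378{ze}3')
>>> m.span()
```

(0, 7)

The match spans [0:7] → '{43x8m}'.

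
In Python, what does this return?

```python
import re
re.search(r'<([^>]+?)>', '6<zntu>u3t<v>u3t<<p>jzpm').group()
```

'<zntu>'

`re.search` tries every starting position until one works.
The match spans [1:7] → '<zntu>'.
Captured: group 1 = 'zntu'.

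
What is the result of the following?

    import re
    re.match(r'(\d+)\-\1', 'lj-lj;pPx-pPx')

None

`match` is anchored at position 0; if the pattern doesn't fit there, it returns None.
Here the pattern fails at index 0, so the call returns None.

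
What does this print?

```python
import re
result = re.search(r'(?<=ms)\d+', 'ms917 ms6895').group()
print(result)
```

917

Because the assertion is zero-width, the text it checks is not consumed and won't appear in the result.
The match spans [2:5] → '917'.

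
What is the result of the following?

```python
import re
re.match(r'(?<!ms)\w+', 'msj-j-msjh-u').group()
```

`re.match` only tries the pattern at the start of the string.
The match spans [0:3] → 'msj'.

'msj'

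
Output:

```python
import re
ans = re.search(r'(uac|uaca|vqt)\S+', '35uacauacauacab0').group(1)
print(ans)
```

uac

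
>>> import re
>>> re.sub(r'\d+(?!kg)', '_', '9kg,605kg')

'9kg,_5kg'

The negative lookaround is zero-width — it rules out positions where the adjacent text would match, without consuming anything.
Every occurrence is swapped for '_'.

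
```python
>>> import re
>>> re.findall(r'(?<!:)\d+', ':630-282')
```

['30', '282']

A negative assertion filters positions out without eating any characters.
Since nothing is captured, `findall` lists the 2 matched substrings directly.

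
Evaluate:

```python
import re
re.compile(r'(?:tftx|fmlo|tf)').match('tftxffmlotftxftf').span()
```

(0, 4)

Branches in `(...|...)` are attempted left-to-right; the first branch that allows the whole pattern to succeed is taken.
With `match`, the pattern is implicitly anchored at the beginning.
The match spans [0:4] → 'tftx'.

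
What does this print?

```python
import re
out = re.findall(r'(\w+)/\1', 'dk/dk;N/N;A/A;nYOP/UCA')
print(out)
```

`\1` has to match the exact text group 1 already captured.
Walking the string: at [0:5] match 'dk/dk', group 1 = 'dk'; at [6:9] match 'N/N', group 1 = 'N'; at [10:13] match 'A/A', group 1 = 'A'.
Because there's exactly one group, `findall` drops the full match and keeps group 1 from each hit.

['dk', 'N', 'A']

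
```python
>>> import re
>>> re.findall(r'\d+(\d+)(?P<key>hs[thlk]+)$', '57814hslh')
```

[('4', 'hslh')]

2 groups means the one result is a tuple of 2 captured strings — 1 here.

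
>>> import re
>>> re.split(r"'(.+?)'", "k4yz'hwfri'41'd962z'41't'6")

['k4yz', 'hwfri', '41', 'd962z', '41', 't', '6']

Matches to split on: at [4:11] → "'hwfri'"; at [13:20] → "'d962z'"; at [22:25] → "'t'".
With a capturing group present, the delimiter's captured portion is kept in the result list.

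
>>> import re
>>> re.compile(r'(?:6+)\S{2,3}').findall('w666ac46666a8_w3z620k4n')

['666ac4', '6666a8_', '620k']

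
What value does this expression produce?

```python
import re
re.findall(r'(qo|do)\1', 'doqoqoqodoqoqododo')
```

['qo', 'qo', 'do']

The backreference `\1` re-matches whatever the first group consumed, character for character.
Matches: at [2:6] match 'qoqo', group 1 = 'qo'; at [10:14] match 'qoqo', group 1 = 'qo'; at [14:18] match 'dodo', group 1 = 'do'.
Because there's exactly one group, `findall` drops the full match and keeps group 1 from each hit.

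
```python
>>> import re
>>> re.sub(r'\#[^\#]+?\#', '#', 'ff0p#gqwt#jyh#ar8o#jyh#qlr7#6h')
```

'ff0p#jyh#jyh#6h'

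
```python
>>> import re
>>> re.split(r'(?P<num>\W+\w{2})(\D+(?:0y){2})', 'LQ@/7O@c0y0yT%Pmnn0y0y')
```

['LQ', '@/7O', '@c0y0y', 'T', '%Pm', 'nn0y0y', '']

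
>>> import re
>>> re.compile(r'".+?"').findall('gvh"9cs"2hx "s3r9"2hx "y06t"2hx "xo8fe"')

['"9cs"', '"s3r9"', '"y06t"', '"xo8fe"']

A `+?`/`*?`/`{m,n}?` starts at its minimum and grows only as far as needed for what follows to match.
`findall` yields the raw match text (4 of them) because the pattern has no groups.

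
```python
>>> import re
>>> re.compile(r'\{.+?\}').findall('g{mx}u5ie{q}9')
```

['{mx}', '{q}']

With the lazy modifier that quantifier settles for the fewest repetitions that let the rest of the pattern succeed (the atoms after it are unaffected and can still be greedy).
Scanning left to right: at [1:5] → '{mx}'; at [9:12] → '{q}'.
Since nothing is captured, `findall` lists the 2 matched substrings directly.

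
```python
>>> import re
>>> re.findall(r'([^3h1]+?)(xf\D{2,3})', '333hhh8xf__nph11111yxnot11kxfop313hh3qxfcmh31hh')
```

Pattern: one or more of any character except [3h1] (lazy) (captured); then the literal 'xf', then 2 to 3 of a non-digit (captured).
Matches: at [6:12] match '8xf__n', groups = ('8', 'xf__n'); at [26:31] match 'kxfop', groups = ('k', 'xfop'); at [37:43] match 'qxfcmh', groups = ('q', 'xfcmh').
Multiple groups make `findall` return tuples — one 2-tuple for each match.

[('8', 'xf__n'), ('k', 'xfop'), ('q', 'xfcmh')]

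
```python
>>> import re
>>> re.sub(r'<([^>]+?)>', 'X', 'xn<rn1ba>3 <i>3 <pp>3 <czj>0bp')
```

'xnX3 X3 X3 X0bp'

Every occurrence is swapped for 'X'.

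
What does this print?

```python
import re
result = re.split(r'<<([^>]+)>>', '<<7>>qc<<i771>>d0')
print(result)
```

Matches to split on: at [0:5] → '<<7>>'; at [7:15] → '<<i771>>'.
The group in the pattern means `split` returns the separators' captures alongside the pieces.

['', '7', 'qc', 'i771', 'd0']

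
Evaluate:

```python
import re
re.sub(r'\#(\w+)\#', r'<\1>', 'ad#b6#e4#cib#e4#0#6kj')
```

Matches: at [2:6] → '#b6#'; at [8:13] → '#cib#'; at [15:18] → '#0#'.
`\1` in the replacement pulls in group 1's text for each match.

'ad<b6>e4<cib>e4<0>6kj'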